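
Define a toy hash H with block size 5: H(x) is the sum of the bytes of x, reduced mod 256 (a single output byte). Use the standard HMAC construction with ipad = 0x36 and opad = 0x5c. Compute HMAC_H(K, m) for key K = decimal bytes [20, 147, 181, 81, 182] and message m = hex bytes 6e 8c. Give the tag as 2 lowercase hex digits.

Key decimal bytes [20, 147, 181, 81, 182] = 14 93 b5 51 b6 is exactly B = 5 bytes: K' = 14 93 b5 51 b6.
K' ⊕ ipad = 22 a5 83 67 80.  K' ⊕ opad = 48 cf e9 0d ea.
Inner input = (K'⊕ipad) ∥ m = 22 a5 83 67 80 ∥ 6e 8c.
Inner hash: sum = 34+165+131+103+128+110+140 = 811; mod 256 = 43 → 2b.
Outer input = (K'⊕opad) ∥ inner = 48 cf e9 0d ea ∥ 2b.
Outer hash (tag): sum = 72+207+233+13+234+43 = 802; mod 256 = 34 → 22.

22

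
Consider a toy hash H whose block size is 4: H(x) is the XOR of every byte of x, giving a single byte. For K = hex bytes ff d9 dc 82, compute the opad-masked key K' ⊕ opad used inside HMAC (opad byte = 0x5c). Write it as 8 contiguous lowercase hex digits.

Key hex bytes ff d9 dc 82 is exactly B = 4 bytes: K' = ff d9 dc 82.
XOR each byte with 0x5c: ff⊕5c=a3, d9⊕5c=85, dc⊕5c=80, 82⊕5c=de.

a38580de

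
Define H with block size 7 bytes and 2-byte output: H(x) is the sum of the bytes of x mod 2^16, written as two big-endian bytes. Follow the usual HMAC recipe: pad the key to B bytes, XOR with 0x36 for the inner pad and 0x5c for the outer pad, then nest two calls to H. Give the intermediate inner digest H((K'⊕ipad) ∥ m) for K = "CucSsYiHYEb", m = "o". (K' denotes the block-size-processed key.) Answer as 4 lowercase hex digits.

028f

Key "CucSsYiHYEb" = 43 75 63 53 73 59 69 48 59 45 62 is 11 bytes > B = 7, so hash it first: H(key) = 03 eb, then zero-pad to 7 bytes: K' = 03 eb 00 00 00 00 00.
K' ⊕ ipad = 35 dd 36 36 36 36 36.
Inner input = 35 dd 36 36 36 36 36 ∥ 6f.
Inner hash: sum = 53+221+54+54+54+54+54+111 = 655 → 02 8f.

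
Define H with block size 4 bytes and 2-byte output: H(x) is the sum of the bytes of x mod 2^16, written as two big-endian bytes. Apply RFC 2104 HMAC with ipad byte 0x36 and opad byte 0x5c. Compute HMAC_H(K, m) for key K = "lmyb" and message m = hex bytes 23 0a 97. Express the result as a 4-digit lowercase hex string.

Key "lmyb" = 6c 6d 79 62 is exactly B = 4 bytes: K' = 6c 6d 79 62.
K' ⊕ ipad = 5a 5b 4f 54.  K' ⊕ opad = 30 31 25 3e.
Inner input = (K'⊕ipad) ∥ m = 5a 5b 4f 54 ∥ 23 0a 97.
Inner hash: sum = 90+91+79+84+35+10+151 = 540 → 02 1c.
Outer input = (K'⊕opad) ∥ inner = 30 31 25 3e ∥ 02 1c.
Outer hash (tag): sum = 48+49+37+62+2+28 = 226 → 00 e2.

00e2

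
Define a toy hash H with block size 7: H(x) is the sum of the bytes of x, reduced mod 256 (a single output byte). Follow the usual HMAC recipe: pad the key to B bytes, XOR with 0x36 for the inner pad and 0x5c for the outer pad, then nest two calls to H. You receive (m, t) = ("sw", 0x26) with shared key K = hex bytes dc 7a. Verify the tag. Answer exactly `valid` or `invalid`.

invalid

Key hex bytes dc 7a is 2 bytes ≤ B = 7; zero-pad to 7 bytes: K' = dc 7a 00 00 00 00 00.
K' ⊕ ipad = ea 4c 36 36 36 36 36; K' ⊕ opad = 80 26 5c 5c 5c 5c 5c.
Inner hash: sum = 234+76+54+54+54+54+54+115+119 = 814; mod 256 = 46 → 2e.
Outer hash (recomputed tag): sum = 128+38+92+92+92+92+92+46 = 672; mod 256 = 160 → a0.
Recomputed tag = a0; claimed = 26 → mismatch.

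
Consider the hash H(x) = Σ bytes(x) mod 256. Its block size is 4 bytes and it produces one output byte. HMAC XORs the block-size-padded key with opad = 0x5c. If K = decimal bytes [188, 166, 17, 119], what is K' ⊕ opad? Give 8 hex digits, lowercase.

e0fa4d2b

Key decimal bytes [188, 166, 17, 119] = bc a6 11 77 is exactly B = 4 bytes: K' = bc a6 11 77.
XOR each byte with 0x5c: bc⊕5c=e0, a6⊕5c=fa, 11⊕5c=4d, 77⊕5c=2b.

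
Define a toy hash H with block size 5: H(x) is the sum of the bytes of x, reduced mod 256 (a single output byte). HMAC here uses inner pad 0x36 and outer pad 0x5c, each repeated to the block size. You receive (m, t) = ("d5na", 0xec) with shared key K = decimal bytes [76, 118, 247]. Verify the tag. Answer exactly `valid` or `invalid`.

Key decimal bytes [76, 118, 247] = 4c 76 f7 is 3 bytes ≤ B = 5; zero-pad to 5 bytes: K' = 4c 76 f7 00 00.
K' ⊕ ipad = 7a 40 c1 36 36; K' ⊕ opad = 10 2a ab 5c 5c.
Inner hash: sum = 122+64+193+54+54+100+53+110+97 = 847; mod 256 = 79 → 4f.
Outer hash (recomputed tag): sum = 16+42+171+92+92+79 = 492; mod 256 = 236 → ec.
Recomputed tag = ec; claimed = ec → match.

valid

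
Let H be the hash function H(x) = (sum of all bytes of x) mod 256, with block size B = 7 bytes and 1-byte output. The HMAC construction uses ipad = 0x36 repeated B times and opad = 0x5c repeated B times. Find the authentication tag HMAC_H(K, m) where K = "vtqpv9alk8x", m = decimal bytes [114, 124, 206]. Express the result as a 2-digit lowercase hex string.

ba

Key "vtqpv9alk8x" = 76 74 71 70 76 39 61 6c 6b 38 78 is 11 bytes > B = 7, so hash it first: H(key) = 62, then zero-pad to 7 bytes: K' = 62 00 00 00 00 00 00.
K' ⊕ ipad = 54 36 36 36 36 36 36.  K' ⊕ opad = 3e 5c 5c 5c 5c 5c 5c.
Inner input = (K'⊕ipad) ∥ m = 54 36 36 36 36 36 36 ∥ 72 7c ce.
Inner hash: sum = 84+54+54+54+54+54+54+114+124+206 = 852; mod 256 = 84 → 54.
Outer input = (K'⊕opad) ∥ inner = 3e 5c 5c 5c 5c 5c 5c ∥ 54.
Outer hash (tag): sum = 62+92+92+92+92+92+92+84 = 698; mod 256 = 186 → ba.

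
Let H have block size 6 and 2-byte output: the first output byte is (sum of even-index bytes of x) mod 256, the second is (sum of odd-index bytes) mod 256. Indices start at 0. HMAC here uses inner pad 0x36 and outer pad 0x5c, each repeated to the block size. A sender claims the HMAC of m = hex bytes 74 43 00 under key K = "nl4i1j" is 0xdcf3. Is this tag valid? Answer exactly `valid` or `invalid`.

valid

Key "nl4i1j" = 6e 6c 34 69 31 6a is exactly B = 6 bytes: K' = 6e 6c 34 69 31 6a.
K' ⊕ ipad = 58 5a 02 5f 07 5c; K' ⊕ opad = 32 30 68 35 6d 36.
Inner hash: even-index sum = 213 mod 256 = 213; odd-index sum = 344 mod 256 = 88 → d5 58.
Outer hash (recomputed tag): even-index sum = 476 mod 256 = 220; odd-index sum = 243 mod 256 = 243 → dc f3.
Recomputed tag = dcf3; claimed = dcf3 → match.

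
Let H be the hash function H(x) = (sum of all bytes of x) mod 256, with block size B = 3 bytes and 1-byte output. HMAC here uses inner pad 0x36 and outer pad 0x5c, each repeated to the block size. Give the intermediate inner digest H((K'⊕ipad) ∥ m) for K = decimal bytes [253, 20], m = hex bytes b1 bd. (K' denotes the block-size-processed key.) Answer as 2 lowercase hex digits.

91

Key decimal bytes [253, 20] = fd 14 is 2 bytes ≤ B = 3; zero-pad to 3 bytes: K' = fd 14 00.
K' ⊕ ipad = cb 22 36.
Inner input = cb 22 36 ∥ b1 bd.
Inner hash: sum = 203+34+54+177+189 = 657; mod 256 = 145 → 91.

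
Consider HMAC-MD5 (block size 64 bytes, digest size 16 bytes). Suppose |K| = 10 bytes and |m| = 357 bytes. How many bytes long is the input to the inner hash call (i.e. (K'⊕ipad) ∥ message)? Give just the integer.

Key is 10 ≤ 64 bytes, zero-padded: |K'| = 64.
Inner input = (K'⊕ipad) ∥ m → 64 + 357 = 421 bytes.

421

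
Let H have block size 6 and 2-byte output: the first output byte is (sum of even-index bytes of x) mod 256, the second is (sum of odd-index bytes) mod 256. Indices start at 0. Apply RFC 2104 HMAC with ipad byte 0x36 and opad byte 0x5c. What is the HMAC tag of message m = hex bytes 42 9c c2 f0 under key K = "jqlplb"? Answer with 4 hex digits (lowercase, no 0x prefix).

aa04

Key "jqlplb" = 6a 71 6c 70 6c 62 is exactly B = 6 bytes: K' = 6a 71 6c 70 6c 62.
K' ⊕ ipad = 5c 47 5a 46 5a 54.  K' ⊕ opad = 36 2d 30 2c 30 3e.
Inner input = (K'⊕ipad) ∥ m = 5c 47 5a 46 5a 54 ∥ 42 9c c2 f0.
Inner hash: even-index sum = 532 mod 256 = 20; odd-index sum = 621 mod 256 = 109 → 14 6d.
Outer input = (K'⊕opad) ∥ inner = 36 2d 30 2c 30 3e ∥ 14 6d.
Outer hash (tag): even-index sum = 170 mod 256 = 170; odd-index sum = 260 mod 256 = 4 → aa 04.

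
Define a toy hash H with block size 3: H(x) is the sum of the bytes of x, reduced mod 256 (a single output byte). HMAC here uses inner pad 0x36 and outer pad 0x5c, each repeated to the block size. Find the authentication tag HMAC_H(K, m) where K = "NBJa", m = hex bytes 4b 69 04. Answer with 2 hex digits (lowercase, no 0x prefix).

50

Key "NBJa" = 4e 42 4a 61 is 4 bytes > B = 3, so hash it first: H(key) = 3b, then zero-pad to 3 bytes: K' = 3b 00 00.
K' ⊕ ipad = 0d 36 36.  K' ⊕ opad = 67 5c 5c.
Inner input = (K'⊕ipad) ∥ m = 0d 36 36 ∥ 4b 69 04.
Inner hash: sum = 13+54+54+75+105+4 = 305; mod 256 = 49 → 31.
Outer input = (K'⊕opad) ∥ inner = 67 5c 5c ∥ 31.
Outer hash (tag): sum = 103+92+92+49 = 336; mod 256 = 80 → 50.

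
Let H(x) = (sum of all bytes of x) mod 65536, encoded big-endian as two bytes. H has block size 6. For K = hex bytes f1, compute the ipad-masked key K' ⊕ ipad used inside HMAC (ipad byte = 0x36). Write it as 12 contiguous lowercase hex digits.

Key hex bytes f1 is 1 byte ≤ B = 6; zero-pad to 6 bytes: K' = f1 00 00 00 00 00.
XOR each byte with 0x36: f1⊕36=c7, 00⊕36=36, 00⊕36=36, 00⊕36=36, 00⊕36=36, 00⊕36=36.

c73636363636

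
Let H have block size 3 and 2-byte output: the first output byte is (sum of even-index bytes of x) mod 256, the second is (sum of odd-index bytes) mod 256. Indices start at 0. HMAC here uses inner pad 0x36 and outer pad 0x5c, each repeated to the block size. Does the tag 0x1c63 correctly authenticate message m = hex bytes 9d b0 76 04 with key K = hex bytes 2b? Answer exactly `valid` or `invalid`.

valid

Key hex bytes 2b is 1 byte ≤ B = 3; zero-pad to 3 bytes: K' = 2b 00 00.
K' ⊕ ipad = 1d 36 36; K' ⊕ opad = 77 5c 5c.
Inner hash: even-index sum = 263 mod 256 = 7; odd-index sum = 329 mod 256 = 73 → 07 49.
Outer hash (recomputed tag): even-index sum = 284 mod 256 = 28; odd-index sum = 99 mod 256 = 99 → 1c 63.
Recomputed tag = 1c63; claimed = 1c63 → match.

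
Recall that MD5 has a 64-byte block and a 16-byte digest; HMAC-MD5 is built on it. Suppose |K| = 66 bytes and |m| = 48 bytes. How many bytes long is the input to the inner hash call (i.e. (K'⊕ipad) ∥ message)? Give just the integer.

Key is 66 > 64 bytes, so it is hashed to 16 bytes then zero-padded to 64: |K'| = 64.
Inner input = (K'⊕ipad) ∥ m → 64 + 48 = 112 bytes.

112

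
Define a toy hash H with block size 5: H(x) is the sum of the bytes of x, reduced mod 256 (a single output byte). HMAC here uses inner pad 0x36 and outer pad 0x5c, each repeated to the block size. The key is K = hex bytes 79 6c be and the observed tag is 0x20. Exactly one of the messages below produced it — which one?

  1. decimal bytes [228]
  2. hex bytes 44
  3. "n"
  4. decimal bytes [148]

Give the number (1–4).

Key hex bytes 79 6c be is 3 bytes ≤ B = 5; zero-pad to 5 bytes: K' = 79 6c be 00 00.
K' ⊕ ipad = 4f 5a 88 36 36; K' ⊕ opad = 25 30 e2 5c 5c.
m1: inner = H(4f 5a 88 36 36 e4) = 81; tag = H(25 30 e2 5c 5c 81) = 70
m2: inner = H(4f 5a 88 36 36 44) = e1; tag = H(25 30 e2 5c 5c e1) = d0
m3: inner = H(4f 5a 88 36 36 6e) = 0b; tag = H(25 30 e2 5c 5c 0b) = fa
m4: inner = H(4f 5a 88 36 36 94) = 31; tag = H(25 30 e2 5c 5c 31) = 20 ← matches

4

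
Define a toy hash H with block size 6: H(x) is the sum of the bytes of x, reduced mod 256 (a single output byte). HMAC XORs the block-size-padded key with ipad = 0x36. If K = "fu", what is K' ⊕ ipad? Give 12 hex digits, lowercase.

Key "fu" = 66 75 is 2 bytes ≤ B = 6; zero-pad to 6 bytes: K' = 66 75 00 00 00 00.
XOR each byte with 0x36: 66⊕36=50, 75⊕36=43, 00⊕36=36, 00⊕36=36, 00⊕36=36, 00⊕36=36.

504336363636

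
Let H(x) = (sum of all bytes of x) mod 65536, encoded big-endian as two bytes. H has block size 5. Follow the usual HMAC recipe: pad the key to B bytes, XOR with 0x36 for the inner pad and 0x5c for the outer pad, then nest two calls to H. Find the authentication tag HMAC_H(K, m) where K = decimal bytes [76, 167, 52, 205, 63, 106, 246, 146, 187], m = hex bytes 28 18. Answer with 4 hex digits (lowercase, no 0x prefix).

0313

Key decimal bytes [76, 167, 52, 205, 63, 106, 246, 146, 187] = 4c a7 34 cd 3f 6a f6 92 bb is 9 bytes > B = 5, so hash it first: H(key) = 04 e0, then zero-pad to 5 bytes: K' = 04 e0 00 00 00.
K' ⊕ ipad = 32 d6 36 36 36.  K' ⊕ opad = 58 bc 5c 5c 5c.
Inner input = (K'⊕ipad) ∥ m = 32 d6 36 36 36 ∥ 28 18.
Inner hash: sum = 50+214+54+54+54+40+24 = 490 → 01 ea.
Outer input = (K'⊕opad) ∥ inner = 58 bc 5c 5c 5c ∥ 01 ea.
Outer hash (tag): sum = 88+188+92+92+92+1+234 = 787 → 03 13.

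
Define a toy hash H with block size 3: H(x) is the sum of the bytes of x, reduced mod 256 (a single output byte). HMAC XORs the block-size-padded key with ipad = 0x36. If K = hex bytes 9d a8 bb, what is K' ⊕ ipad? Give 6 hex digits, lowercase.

ab9e8d

Key hex bytes 9d a8 bb is exactly B = 3 bytes: K' = 9d a8 bb.
XOR each byte with 0x36: 9d⊕36=ab, a8⊕36=9e, bb⊕36=8d.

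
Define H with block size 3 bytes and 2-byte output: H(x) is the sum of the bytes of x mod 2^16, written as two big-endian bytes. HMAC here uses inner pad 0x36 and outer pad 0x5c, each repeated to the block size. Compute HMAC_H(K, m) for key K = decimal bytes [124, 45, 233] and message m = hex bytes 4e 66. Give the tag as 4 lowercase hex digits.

Key decimal bytes [124, 45, 233] = 7c 2d e9 is exactly B = 3 bytes: K' = 7c 2d e9.
K' ⊕ ipad = 4a 1b df.  K' ⊕ opad = 20 71 b5.
Inner input = (K'⊕ipad) ∥ m = 4a 1b df ∥ 4e 66.
Inner hash: sum = 74+27+223+78+102 = 504 → 01 f8.
Outer input = (K'⊕opad) ∥ inner = 20 71 b5 ∥ 01 f8.
Outer hash (tag): sum = 32+113+181+1+248 = 575 → 02 3f.

023f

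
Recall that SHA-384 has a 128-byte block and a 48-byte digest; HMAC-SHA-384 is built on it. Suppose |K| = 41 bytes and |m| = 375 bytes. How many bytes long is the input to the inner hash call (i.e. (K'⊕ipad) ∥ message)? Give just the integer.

Key is 41 ≤ 128 bytes, zero-padded: |K'| = 128.
Inner input = (K'⊕ipad) ∥ m → 128 + 375 = 503 bytes.

503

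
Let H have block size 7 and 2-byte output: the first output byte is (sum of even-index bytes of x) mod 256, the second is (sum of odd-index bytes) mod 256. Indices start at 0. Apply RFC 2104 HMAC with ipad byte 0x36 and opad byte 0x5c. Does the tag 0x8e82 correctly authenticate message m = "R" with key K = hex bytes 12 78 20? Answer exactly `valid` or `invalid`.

Key hex bytes 12 78 20 is 3 bytes ≤ B = 7; zero-pad to 7 bytes: K' = 12 78 20 00 00 00 00.
K' ⊕ ipad = 24 4e 16 36 36 36 36; K' ⊕ opad = 4e 24 7c 5c 5c 5c 5c.
Inner hash: even-index sum = 166 mod 256 = 166; odd-index sum = 268 mod 256 = 12 → a6 0c.
Outer hash (recomputed tag): even-index sum = 398 mod 256 = 142; odd-index sum = 386 mod 256 = 130 → 8e 82.
Recomputed tag = 8e82; claimed = 8e82 → match.

valid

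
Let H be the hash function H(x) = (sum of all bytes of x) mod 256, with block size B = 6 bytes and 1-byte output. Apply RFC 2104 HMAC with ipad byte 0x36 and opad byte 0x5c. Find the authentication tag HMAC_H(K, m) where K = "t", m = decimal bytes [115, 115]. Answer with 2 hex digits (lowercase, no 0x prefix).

2a

Key "t" = 74 is 1 byte ≤ B = 6; zero-pad to 6 bytes: K' = 74 00 00 00 00 00.
K' ⊕ ipad = 42 36 36 36 36 36.  K' ⊕ opad = 28 5c 5c 5c 5c 5c.
Inner input = (K'⊕ipad) ∥ m = 42 36 36 36 36 36 ∥ 73 73.
Inner hash: sum = 66+54+54+54+54+54+115+115 = 566; mod 256 = 54 → 36.
Outer input = (K'⊕opad) ∥ inner = 28 5c 5c 5c 5c 5c ∥ 36.
Outer hash (tag): sum = 40+92+92+92+92+92+54 = 554; mod 256 = 42 → 2a.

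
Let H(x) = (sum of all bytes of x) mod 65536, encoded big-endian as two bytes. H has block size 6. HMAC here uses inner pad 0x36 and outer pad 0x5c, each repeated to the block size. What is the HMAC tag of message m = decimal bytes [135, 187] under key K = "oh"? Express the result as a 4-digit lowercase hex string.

Key "oh" = 6f 68 is 2 bytes ≤ B = 6; zero-pad to 6 bytes: K' = 6f 68 00 00 00 00.
K' ⊕ ipad = 59 5e 36 36 36 36.  K' ⊕ opad = 33 34 5c 5c 5c 5c.
Inner input = (K'⊕ipad) ∥ m = 59 5e 36 36 36 36 ∥ 87 bb.
Inner hash: sum = 89+94+54+54+54+54+135+187 = 721 → 02 d1.
Outer input = (K'⊕opad) ∥ inner = 33 34 5c 5c 5c 5c ∥ 02 d1.
Outer hash (tag): sum = 51+52+92+92+92+92+2+209 = 682 → 02 aa.

02aa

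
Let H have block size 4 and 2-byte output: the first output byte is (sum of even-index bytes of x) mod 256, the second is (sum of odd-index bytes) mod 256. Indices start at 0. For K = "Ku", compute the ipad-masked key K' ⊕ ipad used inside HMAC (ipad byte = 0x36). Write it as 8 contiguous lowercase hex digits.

Key "Ku" = 4b 75 is 2 bytes ≤ B = 4; zero-pad to 4 bytes: K' = 4b 75 00 00.
XOR each byte with 0x36: 4b⊕36=7d, 75⊕36=43, 00⊕36=36, 00⊕36=36.

7d433636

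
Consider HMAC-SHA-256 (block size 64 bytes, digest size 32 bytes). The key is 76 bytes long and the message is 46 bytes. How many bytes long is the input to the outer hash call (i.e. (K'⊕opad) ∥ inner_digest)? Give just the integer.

96

Key is 76 > 64 bytes, so it is hashed to 32 bytes then zero-padded to 64: |K'| = 64.
Outer input = (K'⊕opad) ∥ H(inner) → 64 + 32 = 96 bytes.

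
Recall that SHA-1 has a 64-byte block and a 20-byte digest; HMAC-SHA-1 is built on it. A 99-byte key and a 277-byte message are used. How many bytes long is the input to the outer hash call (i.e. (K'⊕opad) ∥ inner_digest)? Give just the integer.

84

Key is 99 > 64 bytes, so it is hashed to 20 bytes then zero-padded to 64: |K'| = 64.
Outer input = (K'⊕opad) ∥ H(inner) → 64 + 20 = 84 bytes.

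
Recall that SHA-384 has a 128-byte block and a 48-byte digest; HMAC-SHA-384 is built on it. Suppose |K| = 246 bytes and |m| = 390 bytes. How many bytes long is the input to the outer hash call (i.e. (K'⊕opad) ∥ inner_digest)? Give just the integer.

Key is 246 > 128 bytes, so it is hashed to 48 bytes then zero-padded to 128: |K'| = 128.
Outer input = (K'⊕opad) ∥ H(inner) → 128 + 48 = 176 bytes.

176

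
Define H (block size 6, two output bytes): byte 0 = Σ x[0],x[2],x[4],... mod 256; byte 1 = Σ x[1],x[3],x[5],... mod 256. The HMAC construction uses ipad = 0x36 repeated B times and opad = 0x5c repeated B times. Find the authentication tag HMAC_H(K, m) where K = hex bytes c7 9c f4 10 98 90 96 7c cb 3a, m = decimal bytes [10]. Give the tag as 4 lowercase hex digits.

9896

Key hex bytes c7 9c f4 10 98 90 96 7c cb 3a is 10 bytes > B = 6, so hash it first: H(key) = b4 f2, then zero-pad to 6 bytes: K' = b4 f2 00 00 00 00.
K' ⊕ ipad = 82 c4 36 36 36 36.  K' ⊕ opad = e8 ae 5c 5c 5c 5c.
Inner input = (K'⊕ipad) ∥ m = 82 c4 36 36 36 36 ∥ 0a.
Inner hash: even-index sum = 248 mod 256 = 248; odd-index sum = 304 mod 256 = 48 → f8 30.
Outer input = (K'⊕opad) ∥ inner = e8 ae 5c 5c 5c 5c ∥ f8 30.
Outer hash (tag): even-index sum = 664 mod 256 = 152; odd-index sum = 406 mod 256 = 150 → 98 96.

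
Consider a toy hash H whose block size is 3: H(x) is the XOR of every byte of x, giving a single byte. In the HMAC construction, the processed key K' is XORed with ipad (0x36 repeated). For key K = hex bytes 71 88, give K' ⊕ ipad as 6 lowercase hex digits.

47be36

Key hex bytes 71 88 is 2 bytes ≤ B = 3; zero-pad to 3 bytes: K' = 71 88 00.
XOR each byte with 0x36: 71⊕36=47, 88⊕36=be, 00⊕36=36.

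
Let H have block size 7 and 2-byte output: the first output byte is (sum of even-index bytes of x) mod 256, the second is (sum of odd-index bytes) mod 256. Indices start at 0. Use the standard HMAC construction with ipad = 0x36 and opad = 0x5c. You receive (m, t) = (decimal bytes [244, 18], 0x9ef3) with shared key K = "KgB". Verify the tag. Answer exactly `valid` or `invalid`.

Key "KgB" = 4b 67 42 is 3 bytes ≤ B = 7; zero-pad to 7 bytes: K' = 4b 67 42 00 00 00 00.
K' ⊕ ipad = 7d 51 74 36 36 36 36; K' ⊕ opad = 17 3b 1e 5c 5c 5c 5c.
Inner hash: even-index sum = 367 mod 256 = 111; odd-index sum = 433 mod 256 = 177 → 6f b1.
Outer hash (recomputed tag): even-index sum = 414 mod 256 = 158; odd-index sum = 354 mod 256 = 98 → 9e 62.
Recomputed tag = 9e62; claimed = 9ef3 → mismatch.

invalid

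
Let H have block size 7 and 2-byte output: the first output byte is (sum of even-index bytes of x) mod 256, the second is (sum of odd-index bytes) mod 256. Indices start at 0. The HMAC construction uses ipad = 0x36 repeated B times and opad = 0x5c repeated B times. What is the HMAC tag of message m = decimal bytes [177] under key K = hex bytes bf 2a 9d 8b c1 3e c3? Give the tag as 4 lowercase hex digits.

Key hex bytes bf 2a 9d 8b c1 3e c3 is exactly B = 7 bytes: K' = bf 2a 9d 8b c1 3e c3.
K' ⊕ ipad = 89 1c ab bd f7 08 f5.  K' ⊕ opad = e3 76 c1 d7 9d 62 9f.
Inner input = (K'⊕ipad) ∥ m = 89 1c ab bd f7 08 f5 ∥ b1.
Inner hash: even-index sum = 800 mod 256 = 32; odd-index sum = 402 mod 256 = 146 → 20 92.
Outer input = (K'⊕opad) ∥ inner = e3 76 c1 d7 9d 62 9f ∥ 20 92.
Outer hash (tag): even-index sum = 882 mod 256 = 114; odd-index sum = 463 mod 256 = 207 → 72 cf.

72cf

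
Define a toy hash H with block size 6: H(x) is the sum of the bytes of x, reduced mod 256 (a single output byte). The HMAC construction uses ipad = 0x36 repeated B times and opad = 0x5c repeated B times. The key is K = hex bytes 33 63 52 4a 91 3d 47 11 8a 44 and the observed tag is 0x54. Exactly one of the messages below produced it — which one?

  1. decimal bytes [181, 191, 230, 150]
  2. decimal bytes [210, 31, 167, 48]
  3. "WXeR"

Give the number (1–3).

1

Key hex bytes 33 63 52 4a 91 3d 47 11 8a 44 is 10 bytes > B = 6, so hash it first: H(key) = 26, then zero-pad to 6 bytes: K' = 26 00 00 00 00 00.
K' ⊕ ipad = 10 36 36 36 36 36; K' ⊕ opad = 7a 5c 5c 5c 5c 5c.
m1: inner = H(10 36 36 36 36 36 b5 bf e6 96) = 0e; tag = H(7a 5c 5c 5c 5c 5c 0e) = 54 ← matches
m2: inner = H(10 36 36 36 36 36 d2 1f a7 30) = e6; tag = H(7a 5c 5c 5c 5c 5c e6) = 2c
m3: inner = H(10 36 36 36 36 36 57 58 65 52) = 84; tag = H(7a 5c 5c 5c 5c 5c 84) = ca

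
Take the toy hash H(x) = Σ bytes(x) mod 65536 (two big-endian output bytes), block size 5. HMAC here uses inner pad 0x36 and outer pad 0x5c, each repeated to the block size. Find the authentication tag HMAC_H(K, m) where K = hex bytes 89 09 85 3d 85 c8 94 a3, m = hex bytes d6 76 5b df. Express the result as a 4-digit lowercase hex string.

Key hex bytes 89 09 85 3d 85 c8 94 a3 is 8 bytes > B = 5, so hash it first: H(key) = 03 d8, then zero-pad to 5 bytes: K' = 03 d8 00 00 00.
K' ⊕ ipad = 35 ee 36 36 36.  K' ⊕ opad = 5f 84 5c 5c 5c.
Inner input = (K'⊕ipad) ∥ m = 35 ee 36 36 36 ∥ d6 76 5b df.
Inner hash: sum = 53+238+54+54+54+214+118+91+223 = 1099 → 04 4b.
Outer input = (K'⊕opad) ∥ inner = 5f 84 5c 5c 5c ∥ 04 4b.
Outer hash (tag): sum = 95+132+92+92+92+4+75 = 582 → 02 46.

0246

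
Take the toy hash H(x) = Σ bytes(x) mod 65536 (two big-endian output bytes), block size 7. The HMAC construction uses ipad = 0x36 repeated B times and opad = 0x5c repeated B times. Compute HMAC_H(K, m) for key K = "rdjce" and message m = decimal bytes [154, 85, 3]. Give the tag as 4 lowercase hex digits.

02c6

Key "rdjce" = 72 64 6a 63 65 is 5 bytes ≤ B = 7; zero-pad to 7 bytes: K' = 72 64 6a 63 65 00 00.
K' ⊕ ipad = 44 52 5c 55 53 36 36.  K' ⊕ opad = 2e 38 36 3f 39 5c 5c.
Inner input = (K'⊕ipad) ∥ m = 44 52 5c 55 53 36 36 ∥ 9a 55 03.
Inner hash: sum = 68+82+92+85+83+54+54+154+85+3 = 760 → 02 f8.
Outer input = (K'⊕opad) ∥ inner = 2e 38 36 3f 39 5c 5c ∥ 02 f8.
Outer hash (tag): sum = 46+56+54+63+57+92+92+2+248 = 710 → 02 c6.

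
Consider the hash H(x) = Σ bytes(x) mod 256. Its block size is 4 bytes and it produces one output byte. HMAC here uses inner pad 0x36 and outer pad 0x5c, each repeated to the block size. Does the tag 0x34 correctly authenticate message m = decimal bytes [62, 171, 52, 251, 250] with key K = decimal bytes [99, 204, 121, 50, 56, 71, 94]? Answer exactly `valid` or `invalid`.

Key decimal bytes [99, 204, 121, 50, 56, 71, 94] = 63 cc 79 32 38 47 5e is 7 bytes > B = 4, so hash it first: H(key) = b7, then zero-pad to 4 bytes: K' = b7 00 00 00.
K' ⊕ ipad = 81 36 36 36; K' ⊕ opad = eb 5c 5c 5c.
Inner hash: sum = 129+54+54+54+62+171+52+251+250 = 1077; mod 256 = 53 → 35.
Outer hash (recomputed tag): sum = 235+92+92+92+53 = 564; mod 256 = 52 → 34.
Recomputed tag = 34; claimed = 34 → match.

valid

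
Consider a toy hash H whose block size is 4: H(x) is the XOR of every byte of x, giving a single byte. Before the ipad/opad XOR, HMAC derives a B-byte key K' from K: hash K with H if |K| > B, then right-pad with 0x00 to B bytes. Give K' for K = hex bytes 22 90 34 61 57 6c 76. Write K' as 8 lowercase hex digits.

|K| = 7 > B = 4, so first hash the key.
H(K): XOR 22⊕90⊕34⊕61⊕57⊕6c⊕76 = aa.
Zero-pad H(K) = aa to 4 bytes: K' = aa 00 00 00.

aa000000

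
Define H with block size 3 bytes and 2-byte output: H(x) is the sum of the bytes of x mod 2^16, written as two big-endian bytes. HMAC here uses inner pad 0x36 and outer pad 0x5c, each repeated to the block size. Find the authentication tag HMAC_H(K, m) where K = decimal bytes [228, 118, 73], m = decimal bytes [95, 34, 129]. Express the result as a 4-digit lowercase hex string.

Key decimal bytes [228, 118, 73] = e4 76 49 is exactly B = 3 bytes: K' = e4 76 49.
K' ⊕ ipad = d2 40 7f.  K' ⊕ opad = b8 2a 15.
Inner input = (K'⊕ipad) ∥ m = d2 40 7f ∥ 5f 22 81.
Inner hash: sum = 210+64+127+95+34+129 = 659 → 02 93.
Outer input = (K'⊕opad) ∥ inner = b8 2a 15 ∥ 02 93.
Outer hash (tag): sum = 184+42+21+2+147 = 396 → 01 8c.

018c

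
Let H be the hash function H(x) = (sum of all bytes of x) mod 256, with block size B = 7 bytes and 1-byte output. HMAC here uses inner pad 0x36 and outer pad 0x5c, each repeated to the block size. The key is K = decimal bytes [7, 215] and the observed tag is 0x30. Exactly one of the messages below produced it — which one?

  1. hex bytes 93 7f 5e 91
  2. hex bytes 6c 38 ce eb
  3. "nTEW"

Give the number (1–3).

Key decimal bytes [7, 215] = 07 d7 is 2 bytes ≤ B = 7; zero-pad to 7 bytes: K' = 07 d7 00 00 00 00 00.
K' ⊕ ipad = 31 e1 36 36 36 36 36; K' ⊕ opad = 5b 8b 5c 5c 5c 5c 5c.
m1: inner = H(31 e1 36 36 36 36 36 93 7f 5e 91) = 21; tag = H(5b 8b 5c 5c 5c 5c 5c 21) = d3
m2: inner = H(31 e1 36 36 36 36 36 6c 38 ce eb) = 7d; tag = H(5b 8b 5c 5c 5c 5c 5c 7d) = 2f
m3: inner = H(31 e1 36 36 36 36 36 6e 54 45 57) = 7e; tag = H(5b 8b 5c 5c 5c 5c 5c 7e) = 30 ← matches

3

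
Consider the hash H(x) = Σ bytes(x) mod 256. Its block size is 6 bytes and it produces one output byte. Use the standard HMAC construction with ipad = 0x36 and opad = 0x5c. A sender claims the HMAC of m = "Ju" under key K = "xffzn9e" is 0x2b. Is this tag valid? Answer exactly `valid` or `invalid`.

Key "xffzn9e" = 78 66 66 7a 6e 39 65 is 7 bytes > B = 6, so hash it first: H(key) = ca, then zero-pad to 6 bytes: K' = ca 00 00 00 00 00.
K' ⊕ ipad = fc 36 36 36 36 36; K' ⊕ opad = 96 5c 5c 5c 5c 5c.
Inner hash: sum = 252+54+54+54+54+54+74+117 = 713; mod 256 = 201 → c9.
Outer hash (recomputed tag): sum = 150+92+92+92+92+92+201 = 811; mod 256 = 43 → 2b.
Recomputed tag = 2b; claimed = 2b → match.

valid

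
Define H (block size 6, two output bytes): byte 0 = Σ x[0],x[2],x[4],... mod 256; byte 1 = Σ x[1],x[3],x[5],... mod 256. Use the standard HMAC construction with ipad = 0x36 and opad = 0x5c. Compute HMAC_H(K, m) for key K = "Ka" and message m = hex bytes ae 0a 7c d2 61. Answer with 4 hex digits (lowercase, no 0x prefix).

4394

Key "Ka" = 4b 61 is 2 bytes ≤ B = 6; zero-pad to 6 bytes: K' = 4b 61 00 00 00 00.
K' ⊕ ipad = 7d 57 36 36 36 36.  K' ⊕ opad = 17 3d 5c 5c 5c 5c.
Inner input = (K'⊕ipad) ∥ m = 7d 57 36 36 36 36 ∥ ae 0a 7c d2 61.
Inner hash: even-index sum = 628 mod 256 = 116; odd-index sum = 415 mod 256 = 159 → 74 9f.
Outer input = (K'⊕opad) ∥ inner = 17 3d 5c 5c 5c 5c ∥ 74 9f.
Outer hash (tag): even-index sum = 323 mod 256 = 67; odd-index sum = 404 mod 256 = 148 → 43 94.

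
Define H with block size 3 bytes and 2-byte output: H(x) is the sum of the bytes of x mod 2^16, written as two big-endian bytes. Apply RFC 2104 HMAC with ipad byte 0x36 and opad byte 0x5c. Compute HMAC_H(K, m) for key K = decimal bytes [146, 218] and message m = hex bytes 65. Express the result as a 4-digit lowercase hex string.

Key decimal bytes [146, 218] = 92 da is 2 bytes ≤ B = 3; zero-pad to 3 bytes: K' = 92 da 00.
K' ⊕ ipad = a4 ec 36.  K' ⊕ opad = ce 86 5c.
Inner input = (K'⊕ipad) ∥ m = a4 ec 36 ∥ 65.
Inner hash: sum = 164+236+54+101 = 555 → 02 2b.
Outer input = (K'⊕opad) ∥ inner = ce 86 5c ∥ 02 2b.
Outer hash (tag): sum = 206+134+92+2+43 = 477 → 01 dd.

01dd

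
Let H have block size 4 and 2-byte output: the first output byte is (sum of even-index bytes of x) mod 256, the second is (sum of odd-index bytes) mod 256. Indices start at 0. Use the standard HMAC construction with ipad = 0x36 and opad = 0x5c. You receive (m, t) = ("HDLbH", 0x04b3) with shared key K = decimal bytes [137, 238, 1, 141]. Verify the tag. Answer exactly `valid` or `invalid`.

invalid

Key decimal bytes [137, 238, 1, 141] = 89 ee 01 8d is exactly B = 4 bytes: K' = 89 ee 01 8d.
K' ⊕ ipad = bf d8 37 bb; K' ⊕ opad = d5 b2 5d d1.
Inner hash: even-index sum = 466 mod 256 = 210; odd-index sum = 569 mod 256 = 57 → d2 39.
Outer hash (recomputed tag): even-index sum = 516 mod 256 = 4; odd-index sum = 444 mod 256 = 188 → 04 bc.
Recomputed tag = 04bc; claimed = 04b3 → mismatch.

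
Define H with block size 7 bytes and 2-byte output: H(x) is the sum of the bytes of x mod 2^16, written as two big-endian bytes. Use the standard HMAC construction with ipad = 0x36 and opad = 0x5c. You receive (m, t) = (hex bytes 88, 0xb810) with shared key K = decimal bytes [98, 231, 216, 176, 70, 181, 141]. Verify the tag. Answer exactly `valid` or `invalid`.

invalid

Key decimal bytes [98, 231, 216, 176, 70, 181, 141] = 62 e7 d8 b0 46 b5 8d is exactly B = 7 bytes: K' = 62 e7 d8 b0 46 b5 8d.
K' ⊕ ipad = 54 d1 ee 86 70 83 bb; K' ⊕ opad = 3e bb 84 ec 1a e9 d1.
Inner hash: sum = 84+209+238+134+112+131+187+136 = 1231 → 04 cf.
Outer hash (recomputed tag): sum = 62+187+132+236+26+233+209+4+207 = 1296 → 05 10.
Recomputed tag = 0510; claimed = b810 → mismatch.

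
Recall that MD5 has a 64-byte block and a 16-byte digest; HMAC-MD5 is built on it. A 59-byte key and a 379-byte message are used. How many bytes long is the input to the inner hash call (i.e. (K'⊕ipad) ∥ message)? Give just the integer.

Key is 59 ≤ 64 bytes, zero-padded: |K'| = 64.
Inner input = (K'⊕ipad) ∥ m → 64 + 379 = 443 bytes.

443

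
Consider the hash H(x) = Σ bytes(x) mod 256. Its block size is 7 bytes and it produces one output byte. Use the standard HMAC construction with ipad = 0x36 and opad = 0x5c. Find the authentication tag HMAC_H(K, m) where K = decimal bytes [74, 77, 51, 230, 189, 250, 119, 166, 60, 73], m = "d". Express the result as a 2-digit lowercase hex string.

Key decimal bytes [74, 77, 51, 230, 189, 250, 119, 166, 60, 73] = 4a 4d 33 e6 bd fa 77 a6 3c 49 is 10 bytes > B = 7, so hash it first: H(key) = 09, then zero-pad to 7 bytes: K' = 09 00 00 00 00 00 00.
K' ⊕ ipad = 3f 36 36 36 36 36 36.  K' ⊕ opad = 55 5c 5c 5c 5c 5c 5c.
Inner input = (K'⊕ipad) ∥ m = 3f 36 36 36 36 36 36 ∥ 64.
Inner hash: sum = 63+54+54+54+54+54+54+100 = 487; mod 256 = 231 → e7.
Outer input = (K'⊕opad) ∥ inner = 55 5c 5c 5c 5c 5c 5c ∥ e7.
Outer hash (tag): sum = 85+92+92+92+92+92+92+231 = 868; mod 256 = 100 → 64.

64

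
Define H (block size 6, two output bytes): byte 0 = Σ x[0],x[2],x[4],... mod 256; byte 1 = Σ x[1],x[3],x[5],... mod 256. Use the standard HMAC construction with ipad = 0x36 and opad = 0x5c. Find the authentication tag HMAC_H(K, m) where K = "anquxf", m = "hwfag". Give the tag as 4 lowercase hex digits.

af58

Key "anquxf" = 61 6e 71 75 78 66 is exactly B = 6 bytes: K' = 61 6e 71 75 78 66.
K' ⊕ ipad = 57 58 47 43 4e 50.  K' ⊕ opad = 3d 32 2d 29 24 3a.
Inner input = (K'⊕ipad) ∥ m = 57 58 47 43 4e 50 ∥ 68 77 66 61 67.
Inner hash: even-index sum = 545 mod 256 = 33; odd-index sum = 451 mod 256 = 195 → 21 c3.
Outer input = (K'⊕opad) ∥ inner = 3d 32 2d 29 24 3a ∥ 21 c3.
Outer hash (tag): even-index sum = 175 mod 256 = 175; odd-index sum = 344 mod 256 = 88 → af 58.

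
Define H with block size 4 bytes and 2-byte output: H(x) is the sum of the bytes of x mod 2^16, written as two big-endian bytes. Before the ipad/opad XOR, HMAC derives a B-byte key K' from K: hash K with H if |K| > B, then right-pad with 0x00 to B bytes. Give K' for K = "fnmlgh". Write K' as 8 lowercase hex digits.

|K| = 6 > B = 4, so first hash the key.
H(K): sum = 102+110+109+108+103+104 = 636 → 02 7c.
Zero-pad H(K) = 02 7c to 4 bytes: K' = 02 7c 00 00.

027c0000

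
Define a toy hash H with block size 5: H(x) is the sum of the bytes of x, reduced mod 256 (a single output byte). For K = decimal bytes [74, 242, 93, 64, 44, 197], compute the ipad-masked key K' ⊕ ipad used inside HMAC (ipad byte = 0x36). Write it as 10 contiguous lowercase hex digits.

fc36363636

Key decimal bytes [74, 242, 93, 64, 44, 197] = 4a f2 5d 40 2c c5 is 6 bytes > B = 5, so hash it first: H(key) = ca, then zero-pad to 5 bytes: K' = ca 00 00 00 00.
XOR each byte with 0x36: ca⊕36=fc, 00⊕36=36, 00⊕36=36, 00⊕36=36, 00⊕36=36.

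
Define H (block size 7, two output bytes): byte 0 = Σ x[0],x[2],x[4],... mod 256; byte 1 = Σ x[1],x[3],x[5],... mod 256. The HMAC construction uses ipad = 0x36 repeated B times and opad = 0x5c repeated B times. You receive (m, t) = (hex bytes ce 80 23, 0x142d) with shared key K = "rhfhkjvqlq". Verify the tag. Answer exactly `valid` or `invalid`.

valid

Key "rhfhkjvqlq" = 72 68 66 68 6b 6a 76 71 6c 71 is 10 bytes > B = 7, so hash it first: H(key) = 25 1c, then zero-pad to 7 bytes: K' = 25 1c 00 00 00 00 00.
K' ⊕ ipad = 13 2a 36 36 36 36 36; K' ⊕ opad = 79 40 5c 5c 5c 5c 5c.
Inner hash: even-index sum = 309 mod 256 = 53; odd-index sum = 391 mod 256 = 135 → 35 87.
Outer hash (recomputed tag): even-index sum = 532 mod 256 = 20; odd-index sum = 301 mod 256 = 45 → 14 2d.
Recomputed tag = 142d; claimed = 142d → match.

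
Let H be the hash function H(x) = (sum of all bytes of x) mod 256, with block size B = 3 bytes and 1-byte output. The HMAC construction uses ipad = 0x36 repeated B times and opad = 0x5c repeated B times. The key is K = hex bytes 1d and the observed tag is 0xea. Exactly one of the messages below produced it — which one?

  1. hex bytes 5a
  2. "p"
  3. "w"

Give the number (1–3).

1

Key hex bytes 1d is 1 byte ≤ B = 3; zero-pad to 3 bytes: K' = 1d 00 00.
K' ⊕ ipad = 2b 36 36; K' ⊕ opad = 41 5c 5c.
m1: inner = H(2b 36 36 5a) = f1; tag = H(41 5c 5c f1) = ea ← matches
m2: inner = H(2b 36 36 70) = 07; tag = H(41 5c 5c 07) = 00
m3: inner = H(2b 36 36 77) = 0e; tag = H(41 5c 5c 0e) = 07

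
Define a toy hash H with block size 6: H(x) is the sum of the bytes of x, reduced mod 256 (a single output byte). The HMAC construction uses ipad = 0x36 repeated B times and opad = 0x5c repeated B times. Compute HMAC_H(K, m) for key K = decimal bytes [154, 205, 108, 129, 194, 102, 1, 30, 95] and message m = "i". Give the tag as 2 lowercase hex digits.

Key decimal bytes [154, 205, 108, 129, 194, 102, 1, 30, 95] = 9a cd 6c 81 c2 66 01 1e 5f is 9 bytes > B = 6, so hash it first: H(key) = fa, then zero-pad to 6 bytes: K' = fa 00 00 00 00 00.
K' ⊕ ipad = cc 36 36 36 36 36.  K' ⊕ opad = a6 5c 5c 5c 5c 5c.
Inner input = (K'⊕ipad) ∥ m = cc 36 36 36 36 36 ∥ 69.
Inner hash: sum = 204+54+54+54+54+54+105 = 579; mod 256 = 67 → 43.
Outer input = (K'⊕opad) ∥ inner = a6 5c 5c 5c 5c 5c ∥ 43.
Outer hash (tag): sum = 166+92+92+92+92+92+67 = 693; mod 256 = 181 → b5.

b5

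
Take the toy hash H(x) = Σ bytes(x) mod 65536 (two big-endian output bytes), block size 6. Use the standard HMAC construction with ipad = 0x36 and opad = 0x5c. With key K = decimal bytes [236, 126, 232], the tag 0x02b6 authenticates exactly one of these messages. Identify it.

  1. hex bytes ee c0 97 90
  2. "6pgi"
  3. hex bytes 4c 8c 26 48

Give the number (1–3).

Key decimal bytes [236, 126, 232] = ec 7e e8 is 3 bytes ≤ B = 6; zero-pad to 6 bytes: K' = ec 7e e8 00 00 00.
K' ⊕ ipad = da 48 de 36 36 36; K' ⊕ opad = b0 22 b4 5c 5c 5c.
m1: inner = H(da 48 de 36 36 36 ee c0 97 90) = 05 77; tag = H(b0 22 b4 5c 5c 5c 05 77) = 0316
m2: inner = H(da 48 de 36 36 36 36 70 67 69) = 04 18; tag = H(b0 22 b4 5c 5c 5c 04 18) = 02b6 ← matches
m3: inner = H(da 48 de 36 36 36 4c 8c 26 48) = 03 e8; tag = H(b0 22 b4 5c 5c 5c 03 e8) = 0385

2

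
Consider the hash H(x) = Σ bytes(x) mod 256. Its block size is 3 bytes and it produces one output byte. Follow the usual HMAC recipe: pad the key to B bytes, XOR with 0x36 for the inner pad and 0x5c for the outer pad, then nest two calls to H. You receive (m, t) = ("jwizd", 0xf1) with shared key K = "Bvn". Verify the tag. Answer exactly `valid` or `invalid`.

invalid

Key "Bvn" = 42 76 6e is exactly B = 3 bytes: K' = 42 76 6e.
K' ⊕ ipad = 74 40 58; K' ⊕ opad = 1e 2a 32.
Inner hash: sum = 116+64+88+106+119+105+122+100 = 820; mod 256 = 52 → 34.
Outer hash (recomputed tag): sum = 30+42+50+52 = 174 → ae.
Recomputed tag = ae; claimed = f1 → mismatch.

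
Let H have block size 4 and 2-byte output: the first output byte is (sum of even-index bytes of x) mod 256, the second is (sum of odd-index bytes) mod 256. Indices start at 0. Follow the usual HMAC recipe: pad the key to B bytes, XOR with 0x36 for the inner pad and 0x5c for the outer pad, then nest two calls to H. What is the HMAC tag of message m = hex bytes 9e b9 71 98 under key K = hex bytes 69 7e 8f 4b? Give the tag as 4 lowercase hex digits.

2f4f

Key hex bytes 69 7e 8f 4b is exactly B = 4 bytes: K' = 69 7e 8f 4b.
K' ⊕ ipad = 5f 48 b9 7d.  K' ⊕ opad = 35 22 d3 17.
Inner input = (K'⊕ipad) ∥ m = 5f 48 b9 7d ∥ 9e b9 71 98.
Inner hash: even-index sum = 551 mod 256 = 39; odd-index sum = 534 mod 256 = 22 → 27 16.
Outer input = (K'⊕opad) ∥ inner = 35 22 d3 17 ∥ 27 16.
Outer hash (tag): even-index sum = 303 mod 256 = 47; odd-index sum = 79 mod 256 = 79 → 2f 4f.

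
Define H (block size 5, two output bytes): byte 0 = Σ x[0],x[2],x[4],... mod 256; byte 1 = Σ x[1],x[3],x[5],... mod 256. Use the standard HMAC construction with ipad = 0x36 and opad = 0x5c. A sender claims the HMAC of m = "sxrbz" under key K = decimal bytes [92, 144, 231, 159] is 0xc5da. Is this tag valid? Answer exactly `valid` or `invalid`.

valid

Key decimal bytes [92, 144, 231, 159] = 5c 90 e7 9f is 4 bytes ≤ B = 5; zero-pad to 5 bytes: K' = 5c 90 e7 9f 00.
K' ⊕ ipad = 6a a6 d1 a9 36; K' ⊕ opad = 00 cc bb c3 5c.
Inner hash: even-index sum = 587 mod 256 = 75; odd-index sum = 686 mod 256 = 174 → 4b ae.
Outer hash (recomputed tag): even-index sum = 453 mod 256 = 197; odd-index sum = 474 mod 256 = 218 → c5 da.
Recomputed tag = c5da; claimed = c5da → match.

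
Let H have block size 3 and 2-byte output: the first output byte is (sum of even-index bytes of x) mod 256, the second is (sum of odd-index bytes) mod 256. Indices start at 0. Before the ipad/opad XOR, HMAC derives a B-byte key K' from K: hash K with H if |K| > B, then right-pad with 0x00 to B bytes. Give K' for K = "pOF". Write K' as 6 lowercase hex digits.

Key "pOF" = 70 4f 46 is exactly B = 3 bytes: K' = 70 4f 46.

704f46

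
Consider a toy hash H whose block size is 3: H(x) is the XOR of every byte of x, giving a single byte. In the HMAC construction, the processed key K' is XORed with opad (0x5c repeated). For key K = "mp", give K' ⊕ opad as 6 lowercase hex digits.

Key "mp" = 6d 70 is 2 bytes ≤ B = 3; zero-pad to 3 bytes: K' = 6d 70 00.
XOR each byte with 0x5c: 6d⊕5c=31, 70⊕5c=2c, 00⊕5c=5c.

312c5c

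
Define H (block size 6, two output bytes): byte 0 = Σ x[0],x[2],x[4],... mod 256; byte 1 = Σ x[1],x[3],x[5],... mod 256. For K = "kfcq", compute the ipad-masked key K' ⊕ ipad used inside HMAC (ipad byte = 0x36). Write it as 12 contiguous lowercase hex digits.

Key "kfcq" = 6b 66 63 71 is 4 bytes ≤ B = 6; zero-pad to 6 bytes: K' = 6b 66 63 71 00 00.
XOR each byte with 0x36: 6b⊕36=5d, 66⊕36=50, 63⊕36=55, 71⊕36=47, 00⊕36=36, 00⊕36=36.

5d5055473636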